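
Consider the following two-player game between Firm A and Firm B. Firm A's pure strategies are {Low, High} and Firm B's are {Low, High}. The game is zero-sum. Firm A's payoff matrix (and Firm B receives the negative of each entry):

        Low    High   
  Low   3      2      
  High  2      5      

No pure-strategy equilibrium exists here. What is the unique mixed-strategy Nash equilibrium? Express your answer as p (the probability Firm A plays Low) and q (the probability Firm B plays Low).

Set Firm B's expected payoff from Low equal to that from High:
  Firm B's expected payoff from Low: p·(-3) + (1−p)·(-2) = -p - 2
  Firm B's expected payoff from High: p·(-2) + (1−p)·(-5) = 3p - 5
  -p - 2 = 3p - 5  ⇒  -4p = -3  ⇒  p = 3/4.
Firm A's indifference between Low and High determines Firm B's mixing probability q:
  Firm A's payoff from Low: q·3 + (1−q)·2 = q + 2
  Firm A's payoff from High: q·2 + (1−q)·5 = -3q + 5
  q + 2 = -3q + 5  ⇒  4q = 3  ⇒  q = 3/4.

p = 3/4, q = 3/4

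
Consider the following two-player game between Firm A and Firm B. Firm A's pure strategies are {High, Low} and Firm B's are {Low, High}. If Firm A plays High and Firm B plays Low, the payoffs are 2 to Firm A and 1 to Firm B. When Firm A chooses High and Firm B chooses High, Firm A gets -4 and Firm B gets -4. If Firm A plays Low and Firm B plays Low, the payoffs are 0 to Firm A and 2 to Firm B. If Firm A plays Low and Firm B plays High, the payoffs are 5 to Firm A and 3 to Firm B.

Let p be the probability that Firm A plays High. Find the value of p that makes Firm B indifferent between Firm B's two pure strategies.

For Firm B to be willing to mix, Firm B must be indifferent between Low and High, which pins down Firm A's mix.
  Firm B's expected payoff from Low: p·1 + (1−p)·2 = -p + 2
  Firm B's expected payoff from High: p·(-4) + (1−p)·3 = -7p + 3
  -p + 2 = -7p + 3  ⇒  6p = 1  ⇒  p = 1/6.

p = 1/6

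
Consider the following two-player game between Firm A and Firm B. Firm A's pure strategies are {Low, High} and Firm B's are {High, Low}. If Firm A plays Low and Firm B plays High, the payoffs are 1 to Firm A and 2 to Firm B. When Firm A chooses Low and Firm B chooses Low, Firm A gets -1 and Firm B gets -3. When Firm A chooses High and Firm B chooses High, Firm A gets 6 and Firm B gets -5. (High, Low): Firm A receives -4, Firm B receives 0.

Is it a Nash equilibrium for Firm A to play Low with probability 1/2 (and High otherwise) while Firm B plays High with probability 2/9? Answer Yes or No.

Given Firm B's mix q = 2/9, Firm A's payoff from Low is -5/9 but from High is -16/9. Firm A strictly prefers Low, so Firm A would not mix.
So the proposed profile is not a Nash equilibrium.

No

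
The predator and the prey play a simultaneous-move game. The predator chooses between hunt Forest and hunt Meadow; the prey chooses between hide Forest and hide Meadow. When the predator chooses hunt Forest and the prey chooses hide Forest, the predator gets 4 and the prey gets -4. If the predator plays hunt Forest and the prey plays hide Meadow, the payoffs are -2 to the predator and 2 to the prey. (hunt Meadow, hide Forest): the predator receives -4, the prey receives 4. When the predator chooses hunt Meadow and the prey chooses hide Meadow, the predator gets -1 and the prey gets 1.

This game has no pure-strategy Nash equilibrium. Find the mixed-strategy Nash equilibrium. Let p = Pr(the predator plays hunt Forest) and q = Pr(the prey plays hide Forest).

The predator's mix must leave the prey indifferent between hide Forest and hide Meadow.
  the prey's expected payoff from hide Forest: p·(-4) + (1−p)·4 = -8p + 4
  the prey's expected payoff from hide Meadow: p·2 + (1−p)·1 = p + 1
  -8p + 4 = p + 1  ⇒  -9p = -3  ⇒  p = 1/3.
In a mixed equilibrium the predator is indifferent between hunt Forest and hunt Meadow; this condition fixes q.
  the predator's payoff to hunt Forest: q·4 + (1−q)·(-2) = 6q - 2
  the predator's payoff to hunt Meadow: q·(-4) + (1−q)·(-1) = -3q - 1
  6q - 2 = -3q - 1  ⇒  9q = 1  ⇒  q = 1/9.

p = 1/3, q = 1/9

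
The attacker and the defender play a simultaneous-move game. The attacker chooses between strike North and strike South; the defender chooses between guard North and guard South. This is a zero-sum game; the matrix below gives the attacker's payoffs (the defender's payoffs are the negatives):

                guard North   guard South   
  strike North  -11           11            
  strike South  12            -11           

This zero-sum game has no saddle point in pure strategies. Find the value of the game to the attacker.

Set the attacker's expected payoff from strike North equal to that from strike South:
  the attacker's payoff to strike North: q·(-11) + (1−q)·11 = -22q + 11
  the attacker's payoff to strike South: q·12 + (1−q)·(-11) = 23q - 11
  -22q + 11 = 23q - 11  ⇒  -45q = -22  ⇒  q = 22/45.
The value is the attacker's expected payoff against this mix (using strike North): (22/45)·(-11) + (23/45)·11 = 11/45.

v = 11/45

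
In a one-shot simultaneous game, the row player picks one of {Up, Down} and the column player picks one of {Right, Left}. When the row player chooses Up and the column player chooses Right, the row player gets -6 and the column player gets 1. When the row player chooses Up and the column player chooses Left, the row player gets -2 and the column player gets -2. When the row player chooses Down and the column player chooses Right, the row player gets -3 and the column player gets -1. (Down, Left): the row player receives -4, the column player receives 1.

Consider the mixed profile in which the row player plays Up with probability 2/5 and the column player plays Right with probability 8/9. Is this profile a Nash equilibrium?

No

Given the column player's mix q = 8/9, the row player's payoff from Up is -50/9 but from Down is -28/9. The row player strictly prefers Down, so the row player would not mix.
So the proposed profile is not a Nash equilibrium.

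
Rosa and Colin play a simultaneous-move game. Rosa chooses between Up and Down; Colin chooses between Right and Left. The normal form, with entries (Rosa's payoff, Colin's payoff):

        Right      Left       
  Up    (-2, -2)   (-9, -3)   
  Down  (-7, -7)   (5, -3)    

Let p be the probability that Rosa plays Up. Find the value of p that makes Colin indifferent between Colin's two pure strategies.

For Colin to be willing to mix, Colin must be indifferent between Right and Left, which pins down Rosa's mix.
  Colin's payoff to Right: p·(-2) + (1−p)·(-7) = 5p - 7
  Colin's payoff to Left: p·(-3) + (1−p)·(-3) = -3
  5p - 7 = -3  ⇒  5p = 4  ⇒  p = 4/5.

p = 4/5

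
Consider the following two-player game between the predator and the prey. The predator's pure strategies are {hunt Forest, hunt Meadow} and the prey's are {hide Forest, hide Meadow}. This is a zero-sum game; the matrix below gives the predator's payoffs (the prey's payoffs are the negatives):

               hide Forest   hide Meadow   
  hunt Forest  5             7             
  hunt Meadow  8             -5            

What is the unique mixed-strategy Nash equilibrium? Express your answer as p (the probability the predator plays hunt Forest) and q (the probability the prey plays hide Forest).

p = 13/15, q = 4/5

Set the prey's expected payoff from hide Forest equal to that from hide Meadow:
  the prey's expected payoff from hide Forest: p·(-5) + (1−p)·(-8) = 3p - 8
  the prey's expected payoff from hide Meadow: p·(-7) + (1−p)·5 = -12p + 5
  3p - 8 = -12p + 5  ⇒  15p = 13  ⇒  p = 13/15.
Set the predator's expected payoff from hunt Forest equal to that from hunt Meadow:
  the predator's payoff from hunt Forest: q·5 + (1−q)·7 = -2q + 7
  the predator's payoff from hunt Meadow: q·8 + (1−q)·(-5) = 13q - 5
  -2q + 7 = 13q - 5  ⇒  -15q = -12  ⇒  q = 4/5.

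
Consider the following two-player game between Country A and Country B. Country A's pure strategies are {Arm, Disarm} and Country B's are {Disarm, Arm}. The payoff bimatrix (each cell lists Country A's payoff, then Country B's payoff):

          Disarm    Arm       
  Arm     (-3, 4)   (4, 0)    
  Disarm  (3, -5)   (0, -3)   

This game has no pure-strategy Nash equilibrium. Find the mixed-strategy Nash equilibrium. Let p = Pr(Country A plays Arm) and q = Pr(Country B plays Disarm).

p = 1/3, q = 2/5

For Country B to be willing to mix, Country B must be indifferent between Disarm and Arm, which pins down Country A's mix.
  Country B's payoff from Disarm: p·4 + (1−p)·(-5) = 9p - 5
  Country B's payoff from Arm: p·0 + (1−p)·(-3) = 3p - 3
  9p - 5 = 3p - 3  ⇒  6p = 2  ⇒  p = 1/3.
Country A's indifference between Arm and Disarm determines Country B's mixing probability q:
  Country A's payoff to Arm: q·(-3) + (1−q)·4 = -7q + 4
  Country A's payoff to Disarm: q·3 + (1−q)·0 = 3q
  -7q + 4 = 3q  ⇒  -10q = -4  ⇒  q = 2/5.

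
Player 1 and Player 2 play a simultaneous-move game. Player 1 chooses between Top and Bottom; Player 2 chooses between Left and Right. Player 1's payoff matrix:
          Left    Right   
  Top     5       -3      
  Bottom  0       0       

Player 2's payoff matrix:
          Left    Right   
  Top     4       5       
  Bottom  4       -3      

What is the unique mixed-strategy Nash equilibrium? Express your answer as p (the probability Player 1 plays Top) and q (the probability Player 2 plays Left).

p = 7/8, q = 3/8

For Player 2 to be willing to mix, Player 2 must be indifferent between Left and Right, which pins down Player 1's mix.
  Player 2's expected payoff from Left: p·4 + (1−p)·4 = 4
  Player 2's expected payoff from Right: p·5 + (1−p)·(-3) = 8p - 3
  4 = 8p - 3  ⇒  -8p = -7  ⇒  p = 7/8.
Set Player 1's expected payoff from Top equal to that from Bottom:
  Player 1's expected payoff from Top: q·5 + (1−q)·(-3) = 8q - 3
  Player 1's expected payoff from Bottom: q·0 + (1−q)·0 = 0
  8q - 3 = 0  ⇒  8q = 3  ⇒  q = 3/8.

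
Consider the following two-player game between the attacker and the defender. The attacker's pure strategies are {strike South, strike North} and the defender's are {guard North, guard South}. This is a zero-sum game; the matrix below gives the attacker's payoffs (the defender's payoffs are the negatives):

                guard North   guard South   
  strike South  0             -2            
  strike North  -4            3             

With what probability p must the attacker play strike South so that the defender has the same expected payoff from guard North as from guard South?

In a mixed equilibrium the defender is indifferent between guard North and guard South; this condition fixes p.
  the defender's payoff from guard North: p·0 + (1−p)·4 = -4p + 4
  the defender's payoff from guard South: p·2 + (1−p)·(-3) = 5p - 3
  -4p + 4 = 5p - 3  ⇒  -9p = -7  ⇒  p = 7/9.

p = 7/9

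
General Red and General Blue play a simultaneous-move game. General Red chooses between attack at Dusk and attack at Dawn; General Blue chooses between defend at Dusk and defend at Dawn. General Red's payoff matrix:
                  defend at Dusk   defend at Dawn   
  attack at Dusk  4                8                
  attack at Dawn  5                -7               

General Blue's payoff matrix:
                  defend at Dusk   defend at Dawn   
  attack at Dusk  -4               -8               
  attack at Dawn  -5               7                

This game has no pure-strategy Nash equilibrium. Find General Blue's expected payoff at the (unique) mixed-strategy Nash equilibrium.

-17/4

For General Blue to be willing to mix, General Blue must be indifferent between defend at Dusk and defend at Dawn, which pins down General Red's mix.
  General Blue's payoff from defend at Dusk: p·(-4) + (1−p)·(-5) = p - 5
  General Blue's payoff from defend at Dawn: p·(-8) + (1−p)·7 = -15p + 7
  p - 5 = -15p + 7  ⇒  16p = 12  ⇒  p = 3/4.
At equilibrium General Blue is indifferent across columns, so General Blue's payoff equals the payoff from defend at Dusk: (3/4)·(-4) + (1/4)·(-5) = -17/4.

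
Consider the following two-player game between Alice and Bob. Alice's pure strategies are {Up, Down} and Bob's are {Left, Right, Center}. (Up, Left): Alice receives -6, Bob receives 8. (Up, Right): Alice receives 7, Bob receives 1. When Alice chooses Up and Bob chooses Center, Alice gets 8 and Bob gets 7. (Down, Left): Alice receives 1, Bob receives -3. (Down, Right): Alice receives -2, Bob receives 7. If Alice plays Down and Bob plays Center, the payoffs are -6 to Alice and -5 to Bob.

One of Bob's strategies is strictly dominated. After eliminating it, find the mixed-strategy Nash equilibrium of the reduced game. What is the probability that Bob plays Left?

Bob's strategy Center is strictly dominated by Left: 8 > 7 and -3 > -5. Eliminate Center.
In a mixed equilibrium Alice is indifferent between Up and Down; this condition fixes q.
  Alice's payoff from Up: q·(-6) + (1−q)·7 = -13q + 7
  Alice's payoff from Down: q·1 + (1−q)·(-2) = 3q - 2
  -13q + 7 = 3q - 2  ⇒  -16q = -9  ⇒  q = 9/16.

q = 9/16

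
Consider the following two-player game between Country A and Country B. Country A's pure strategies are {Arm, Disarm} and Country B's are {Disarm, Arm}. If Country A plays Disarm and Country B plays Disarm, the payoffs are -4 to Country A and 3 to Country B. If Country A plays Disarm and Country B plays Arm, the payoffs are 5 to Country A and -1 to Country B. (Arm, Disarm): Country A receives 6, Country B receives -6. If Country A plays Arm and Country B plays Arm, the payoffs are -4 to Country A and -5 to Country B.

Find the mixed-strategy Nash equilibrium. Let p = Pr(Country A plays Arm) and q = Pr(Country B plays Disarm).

p = 4/5, q = 9/19

Set Country B's expected payoff from Disarm equal to that from Arm:
  Country B's payoff to Disarm: p·(-6) + (1−p)·3 = -9p + 3
  Country B's payoff to Arm: p·(-5) + (1−p)·(-1) = -4p - 1
  -9p + 3 = -4p - 1  ⇒  -5p = -4  ⇒  p = 4/5.
Set Country A's expected payoff from Arm equal to that from Disarm:
  Country A's expected payoff from Arm: q·6 + (1−q)·(-4) = 10q - 4
  Country A's expected payoff from Disarm: q·(-4) + (1−q)·5 = -9q + 5
  10q - 4 = -9q + 5  ⇒  19q = 9  ⇒  q = 9/19.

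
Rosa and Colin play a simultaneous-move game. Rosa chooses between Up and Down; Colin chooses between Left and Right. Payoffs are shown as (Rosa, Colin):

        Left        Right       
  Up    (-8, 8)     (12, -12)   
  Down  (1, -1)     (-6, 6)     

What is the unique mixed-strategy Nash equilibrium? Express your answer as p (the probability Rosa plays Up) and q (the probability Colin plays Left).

p = 7/27, q = 2/3

Rosa's mix must leave Colin indifferent between Left and Right.
  Colin's expected payoff from Left: p·8 + (1−p)·(-1) = 9p - 1
  Colin's expected payoff from Right: p·(-12) + (1−p)·6 = -18p + 6
  9p - 1 = -18p + 6  ⇒  27p = 7  ⇒  p = 7/27.
Set Rosa's expected payoff from Up equal to that from Down:
  Rosa's payoff from Up: q·(-8) + (1−q)·12 = -20q + 12
  Rosa's payoff from Down: q·1 + (1−q)·(-6) = 7q - 6
  -20q + 12 = 7q - 6  ⇒  -27q = -18  ⇒  q = 2/3.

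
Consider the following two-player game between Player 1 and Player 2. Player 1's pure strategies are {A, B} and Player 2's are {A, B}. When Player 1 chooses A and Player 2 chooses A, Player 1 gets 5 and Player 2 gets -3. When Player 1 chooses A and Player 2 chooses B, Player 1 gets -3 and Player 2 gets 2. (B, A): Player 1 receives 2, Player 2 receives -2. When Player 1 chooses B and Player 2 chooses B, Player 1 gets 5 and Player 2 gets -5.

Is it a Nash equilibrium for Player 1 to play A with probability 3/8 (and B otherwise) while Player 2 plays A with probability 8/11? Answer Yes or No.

Yes

Check Player 2's indifference given Player 1's mix p = 3/8:
  payoff from A = -19/8; payoff from B = -19/8 — equal.
Check Player 1's indifference given Player 2's mix q = 8/11:
  payoff from A = 31/11; payoff from B = 31/11 — equal.
Both players are indifferent, so neither can profitably deviate.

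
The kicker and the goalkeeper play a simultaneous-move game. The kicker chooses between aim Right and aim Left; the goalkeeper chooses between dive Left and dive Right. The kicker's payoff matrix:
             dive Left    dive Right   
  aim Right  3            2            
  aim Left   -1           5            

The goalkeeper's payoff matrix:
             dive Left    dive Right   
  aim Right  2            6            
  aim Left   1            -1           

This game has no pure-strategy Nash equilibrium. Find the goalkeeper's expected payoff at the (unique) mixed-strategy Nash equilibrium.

The goalkeeper's indifference between dive Left and dive Right determines the kicker's mixing probability p:
  the goalkeeper's payoff from dive Left: p·2 + (1−p)·1 = p + 1
  the goalkeeper's payoff from dive Right: p·6 + (1−p)·(-1) = 7p - 1
  p + 1 = 7p - 1  ⇒  -6p = -2  ⇒  p = 1/3.
At equilibrium the goalkeeper is indifferent across columns, so the goalkeeper's payoff equals the payoff from dive Left: (1/3)·2 + (2/3)·1 = 4/3.

4/3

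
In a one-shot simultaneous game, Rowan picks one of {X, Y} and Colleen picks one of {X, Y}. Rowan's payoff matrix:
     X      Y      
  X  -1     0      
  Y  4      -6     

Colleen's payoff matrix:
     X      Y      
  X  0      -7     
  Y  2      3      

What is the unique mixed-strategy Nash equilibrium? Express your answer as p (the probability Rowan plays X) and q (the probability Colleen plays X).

Rowan's mix must leave Colleen indifferent between X and Y.
  Colleen's payoff from X: p·0 + (1−p)·2 = -2p + 2
  Colleen's payoff from Y: p·(-7) + (1−p)·3 = -10p + 3
  -2p + 2 = -10p + 3  ⇒  8p = 1  ⇒  p = 1/8.
For Rowan to be willing to mix, Rowan must be indifferent between X and Y, which pins down Colleen's mix.
  Rowan's payoff to X: q·(-1) + (1−q)·0 = -q
  Rowan's payoff to Y: q·4 + (1−q)·(-6) = 10q - 6
  -q = 10q - 6  ⇒  -11q = -6  ⇒  q = 6/11.

p = 1/8, q = 6/11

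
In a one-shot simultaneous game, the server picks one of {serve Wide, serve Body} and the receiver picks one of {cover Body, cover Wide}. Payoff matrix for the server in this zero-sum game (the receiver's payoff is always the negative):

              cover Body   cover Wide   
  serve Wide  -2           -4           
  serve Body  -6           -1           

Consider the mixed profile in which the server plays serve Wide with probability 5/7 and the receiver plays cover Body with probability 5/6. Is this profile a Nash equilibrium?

No

Given the receiver's mix q = 5/6, the server's payoff from serve Wide is -7/3 but from serve Body is -31/6. The server strictly prefers serve Wide, so the server would not mix.
So the proposed profile is not a Nash equilibrium.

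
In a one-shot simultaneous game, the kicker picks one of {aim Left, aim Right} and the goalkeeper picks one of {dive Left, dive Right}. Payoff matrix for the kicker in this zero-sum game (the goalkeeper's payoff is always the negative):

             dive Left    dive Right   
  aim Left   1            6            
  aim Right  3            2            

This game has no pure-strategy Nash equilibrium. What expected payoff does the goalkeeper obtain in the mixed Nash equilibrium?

The goalkeeper's indifference between dive Left and dive Right determines the kicker's mixing probability p:
  the goalkeeper's payoff from dive Left: p·(-1) + (1−p)·(-3) = 2p - 3
  the goalkeeper's payoff from dive Right: p·(-6) + (1−p)·(-2) = -4p - 2
  2p - 3 = -4p - 2  ⇒  6p = 1  ⇒  p = 1/6.
At equilibrium the goalkeeper is indifferent across columns, so the goalkeeper's payoff equals the payoff from dive Left: (1/6)·(-1) + (5/6)·(-3) = -8/3.

-8/3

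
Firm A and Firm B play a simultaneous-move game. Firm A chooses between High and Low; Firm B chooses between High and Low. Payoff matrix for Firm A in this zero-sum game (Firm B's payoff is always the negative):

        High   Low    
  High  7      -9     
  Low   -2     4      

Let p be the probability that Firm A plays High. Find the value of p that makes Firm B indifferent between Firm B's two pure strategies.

p = 3/11

Firm B's indifference between High and Low determines Firm A's mixing probability p:
  Firm B's expected payoff from High: p·(-7) + (1−p)·2 = -9p + 2
  Firm B's expected payoff from Low: p·9 + (1−p)·(-4) = 13p - 4
  -9p + 2 = 13p - 4  ⇒  -22p = -6  ⇒  p = 3/11.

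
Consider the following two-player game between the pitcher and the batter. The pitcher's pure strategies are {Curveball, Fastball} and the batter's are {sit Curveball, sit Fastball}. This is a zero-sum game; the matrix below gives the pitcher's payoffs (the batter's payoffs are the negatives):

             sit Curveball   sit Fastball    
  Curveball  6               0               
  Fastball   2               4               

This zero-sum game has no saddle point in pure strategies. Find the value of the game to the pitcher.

In a mixed equilibrium the pitcher is indifferent between Curveball and Fastball; this condition fixes q.
  the pitcher's expected payoff from Curveball: q·6 + (1−q)·0 = 6q
  the pitcher's expected payoff from Fastball: q·2 + (1−q)·4 = -2q + 4
  6q = -2q + 4  ⇒  8q = 4  ⇒  q = 1/2.
The value is the pitcher's expected payoff against this mix (using Curveball): (1/2)·6 + (1/2)·0 = 3.

v = 3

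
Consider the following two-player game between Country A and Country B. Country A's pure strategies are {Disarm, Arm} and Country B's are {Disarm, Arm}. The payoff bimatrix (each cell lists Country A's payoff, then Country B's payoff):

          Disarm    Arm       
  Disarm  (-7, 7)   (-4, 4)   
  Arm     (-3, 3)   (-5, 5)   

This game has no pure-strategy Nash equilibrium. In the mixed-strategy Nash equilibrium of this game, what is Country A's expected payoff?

Country B's mix must leave Country A indifferent between Disarm and Arm.
  Country A's payoff from Disarm: q·(-7) + (1−q)·(-4) = -3q - 4
  Country A's payoff from Arm: q·(-3) + (1−q)·(-5) = 2q - 5
  -3q - 4 = 2q - 5  ⇒  -5q = -1  ⇒  q = 1/5.
At equilibrium Country A is indifferent across rows, so Country A's payoff equals the payoff from Disarm: (1/5)·(-7) + (4/5)·(-4) = -23/5.

-23/5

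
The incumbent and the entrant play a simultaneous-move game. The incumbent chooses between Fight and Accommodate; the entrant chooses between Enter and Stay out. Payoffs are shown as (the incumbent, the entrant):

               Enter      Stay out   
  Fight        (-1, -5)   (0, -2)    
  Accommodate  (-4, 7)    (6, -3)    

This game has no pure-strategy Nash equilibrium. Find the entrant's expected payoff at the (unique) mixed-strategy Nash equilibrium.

For the entrant to be willing to mix, the entrant must be indifferent between Enter and Stay out, which pins down the incumbent's mix.
  the entrant's payoff from Enter: p·(-5) + (1−p)·7 = -12p + 7
  the entrant's payoff from Stay out: p·(-2) + (1−p)·(-3) = p - 3
  -12p + 7 = p - 3  ⇒  -13p = -10  ⇒  p = 10/13.
At equilibrium the entrant is indifferent across columns, so the entrant's payoff equals the payoff from Enter: (10/13)·(-5) + (3/13)·7 = -29/13.

-29/13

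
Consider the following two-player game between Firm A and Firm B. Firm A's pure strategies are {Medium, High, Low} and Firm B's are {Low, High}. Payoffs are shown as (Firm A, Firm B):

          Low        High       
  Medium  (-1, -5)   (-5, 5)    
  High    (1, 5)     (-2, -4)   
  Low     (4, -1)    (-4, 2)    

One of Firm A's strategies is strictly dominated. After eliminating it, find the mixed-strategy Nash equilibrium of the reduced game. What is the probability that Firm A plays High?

p = 1/4

Firm A's strategy Medium is strictly dominated by High: 1 > -1 and -2 > -5. Eliminate Medium.
For Firm B to be willing to mix, Firm B must be indifferent between Low and High, which pins down Firm A's mix.
  Firm B's expected payoff from Low: p·5 + (1−p)·(-1) = 6p - 1
  Firm B's expected payoff from High: p·(-4) + (1−p)·2 = -6p + 2
  6p - 1 = -6p + 2  ⇒  12p = 3  ⇒  p = 1/4.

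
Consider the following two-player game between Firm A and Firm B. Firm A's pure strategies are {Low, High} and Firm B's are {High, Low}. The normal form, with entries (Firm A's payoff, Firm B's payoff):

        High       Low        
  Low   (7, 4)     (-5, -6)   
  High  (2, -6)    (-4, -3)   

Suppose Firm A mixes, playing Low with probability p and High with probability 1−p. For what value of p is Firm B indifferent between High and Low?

p = 3/13

Firm B's indifference between High and Low determines Firm A's mixing probability p:
  Firm B's expected payoff from High: p·4 + (1−p)·(-6) = 10p - 6
  Firm B's expected payoff from Low: p·(-6) + (1−p)·(-3) = -3p - 3
  10p - 6 = -3p - 3  ⇒  13p = 3  ⇒  p = 3/13.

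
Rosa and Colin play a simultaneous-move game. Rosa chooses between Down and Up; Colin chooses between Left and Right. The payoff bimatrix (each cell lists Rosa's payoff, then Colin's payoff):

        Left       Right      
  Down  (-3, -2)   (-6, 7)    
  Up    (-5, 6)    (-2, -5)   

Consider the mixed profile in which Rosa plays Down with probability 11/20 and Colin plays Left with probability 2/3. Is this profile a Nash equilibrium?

Yes

Check Colin's indifference given Rosa's mix p = 11/20:
  payoff from Left = 8/5; payoff from Right = 8/5 — equal.
Check Rosa's indifference given Colin's mix q = 2/3:
  payoff from Down = -4; payoff from Up = -4 — equal.
Both players are indifferent, so neither can profitably deviate.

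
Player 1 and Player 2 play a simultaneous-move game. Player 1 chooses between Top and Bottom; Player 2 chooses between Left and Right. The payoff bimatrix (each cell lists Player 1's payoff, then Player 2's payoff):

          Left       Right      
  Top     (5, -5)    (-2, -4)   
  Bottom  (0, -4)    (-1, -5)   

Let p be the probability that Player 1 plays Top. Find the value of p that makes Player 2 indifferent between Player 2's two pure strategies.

Set Player 2's expected payoff from Left equal to that from Right:
  Player 2's payoff to Left: p·(-5) + (1−p)·(-4) = -p - 4
  Player 2's payoff to Right: p·(-4) + (1−p)·(-5) = p - 5
  -p - 4 = p - 5  ⇒  -2p = -1  ⇒  p = 1/2.

p = 1/2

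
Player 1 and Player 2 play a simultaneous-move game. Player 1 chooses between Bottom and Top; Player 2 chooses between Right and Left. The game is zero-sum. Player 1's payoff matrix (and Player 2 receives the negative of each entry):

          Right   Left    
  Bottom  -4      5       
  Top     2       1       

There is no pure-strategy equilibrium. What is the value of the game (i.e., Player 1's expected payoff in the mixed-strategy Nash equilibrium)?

v = 7/5

Set Player 1's expected payoff from Bottom equal to that from Top:
  Player 1's payoff from Bottom: q·(-4) + (1−q)·5 = -9q + 5
  Player 1's payoff from Top: q·2 + (1−q)·1 = q + 1
  -9q + 5 = q + 1  ⇒  -10q = -4  ⇒  q = 2/5.
The value is Player 1's expected payoff against this mix (using Bottom): (2/5)·(-4) + (3/5)·5 = 7/5.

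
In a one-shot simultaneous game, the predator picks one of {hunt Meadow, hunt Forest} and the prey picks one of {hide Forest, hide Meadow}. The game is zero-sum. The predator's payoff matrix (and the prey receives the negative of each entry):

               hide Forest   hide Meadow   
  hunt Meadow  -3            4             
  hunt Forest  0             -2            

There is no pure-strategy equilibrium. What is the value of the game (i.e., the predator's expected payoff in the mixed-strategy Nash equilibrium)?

For the predator to be willing to mix, the predator must be indifferent between hunt Meadow and hunt Forest, which pins down the prey's mix.
  the predator's payoff from hunt Meadow: q·(-3) + (1−q)·4 = -7q + 4
  the predator's payoff from hunt Forest: q·0 + (1−q)·(-2) = 2q - 2
  -7q + 4 = 2q - 2  ⇒  -9q = -6  ⇒  q = 2/3.
The value is the predator's expected payoff against this mix (using hunt Meadow): (2/3)·(-3) + (1/3)·4 = -2/3.

v = -2/3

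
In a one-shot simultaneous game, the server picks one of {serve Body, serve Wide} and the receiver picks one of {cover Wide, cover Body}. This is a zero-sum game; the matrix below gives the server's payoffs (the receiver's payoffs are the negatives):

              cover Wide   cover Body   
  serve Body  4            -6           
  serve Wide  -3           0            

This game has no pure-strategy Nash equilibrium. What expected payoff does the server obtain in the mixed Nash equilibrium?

In a mixed equilibrium the server is indifferent between serve Body and serve Wide; this condition fixes q.
  the server's expected payoff from serve Body: q·4 + (1−q)·(-6) = 10q - 6
  the server's expected payoff from serve Wide: q·(-3) + (1−q)·0 = -3q
  10q - 6 = -3q  ⇒  13q = 6  ⇒  q = 6/13.
At equilibrium the server is indifferent across rows, so the server's payoff equals the payoff from serve Body: (6/13)·4 + (7/13)·(-6) = -18/13.

-18/13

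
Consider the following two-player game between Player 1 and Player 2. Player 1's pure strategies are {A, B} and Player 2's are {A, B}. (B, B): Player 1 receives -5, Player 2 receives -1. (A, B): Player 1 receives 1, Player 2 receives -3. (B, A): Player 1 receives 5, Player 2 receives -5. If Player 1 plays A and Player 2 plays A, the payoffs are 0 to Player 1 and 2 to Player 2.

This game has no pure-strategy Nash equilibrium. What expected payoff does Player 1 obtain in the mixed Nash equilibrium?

5/11

Player 1's indifference between A and B determines Player 2's mixing probability q:
  Player 1's payoff to A: q·0 + (1−q)·1 = -q + 1
  Player 1's payoff to B: q·5 + (1−q)·(-5) = 10q - 5
  -q + 1 = 10q - 5  ⇒  -11q = -6  ⇒  q = 6/11.
At equilibrium Player 1 is indifferent across rows, so Player 1's payoff equals the payoff from A: (6/11)·0 + (5/11)·1 = 5/11.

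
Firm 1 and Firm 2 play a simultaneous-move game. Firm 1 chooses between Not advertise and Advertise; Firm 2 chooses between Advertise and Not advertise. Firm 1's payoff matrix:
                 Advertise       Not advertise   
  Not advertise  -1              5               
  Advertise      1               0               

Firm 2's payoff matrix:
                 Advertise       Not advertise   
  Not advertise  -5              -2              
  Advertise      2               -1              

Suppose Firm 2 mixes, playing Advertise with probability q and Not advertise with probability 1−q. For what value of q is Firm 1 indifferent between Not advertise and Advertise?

q = 5/7

For Firm 1 to be willing to mix, Firm 1 must be indifferent between Not advertise and Advertise, which pins down Firm 2's mix.
  Firm 1's payoff to Not advertise: q·(-1) + (1−q)·5 = -6q + 5
  Firm 1's payoff to Advertise: q·1 + (1−q)·0 = q
  -6q + 5 = q  ⇒  -7q = -5  ⇒  q = 5/7.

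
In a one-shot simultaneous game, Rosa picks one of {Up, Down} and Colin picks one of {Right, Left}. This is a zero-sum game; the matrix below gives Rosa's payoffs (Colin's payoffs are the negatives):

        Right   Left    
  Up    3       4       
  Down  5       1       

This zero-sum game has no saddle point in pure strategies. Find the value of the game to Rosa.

v = 17/5

Set Rosa's expected payoff from Up equal to that from Down:
  Rosa's expected payoff from Up: q·3 + (1−q)·4 = -q + 4
  Rosa's expected payoff from Down: q·5 + (1−q)·1 = 4q + 1
  -q + 4 = 4q + 1  ⇒  -5q = -3  ⇒  q = 3/5.
The value is Rosa's expected payoff against this mix (using Up): (3/5)·3 + (2/5)·4 = 17/5.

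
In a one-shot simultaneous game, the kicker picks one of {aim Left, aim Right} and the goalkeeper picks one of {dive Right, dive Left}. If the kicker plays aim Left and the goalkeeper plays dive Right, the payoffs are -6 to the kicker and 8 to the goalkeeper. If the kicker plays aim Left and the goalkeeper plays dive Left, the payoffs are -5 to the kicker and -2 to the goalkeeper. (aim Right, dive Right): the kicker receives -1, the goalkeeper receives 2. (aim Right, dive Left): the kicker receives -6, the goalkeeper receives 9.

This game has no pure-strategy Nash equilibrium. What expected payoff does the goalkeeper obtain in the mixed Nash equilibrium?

Set the goalkeeper's expected payoff from dive Right equal to that from dive Left:
  the goalkeeper's payoff from dive Right: p·8 + (1−p)·2 = 6p + 2
  the goalkeeper's payoff from dive Left: p·(-2) + (1−p)·9 = -11p + 9
  6p + 2 = -11p + 9  ⇒  17p = 7  ⇒  p = 7/17.
At equilibrium the goalkeeper is indifferent across columns, so the goalkeeper's payoff equals the payoff from dive Right: (7/17)·8 + (10/17)·2 = 76/17.

76/17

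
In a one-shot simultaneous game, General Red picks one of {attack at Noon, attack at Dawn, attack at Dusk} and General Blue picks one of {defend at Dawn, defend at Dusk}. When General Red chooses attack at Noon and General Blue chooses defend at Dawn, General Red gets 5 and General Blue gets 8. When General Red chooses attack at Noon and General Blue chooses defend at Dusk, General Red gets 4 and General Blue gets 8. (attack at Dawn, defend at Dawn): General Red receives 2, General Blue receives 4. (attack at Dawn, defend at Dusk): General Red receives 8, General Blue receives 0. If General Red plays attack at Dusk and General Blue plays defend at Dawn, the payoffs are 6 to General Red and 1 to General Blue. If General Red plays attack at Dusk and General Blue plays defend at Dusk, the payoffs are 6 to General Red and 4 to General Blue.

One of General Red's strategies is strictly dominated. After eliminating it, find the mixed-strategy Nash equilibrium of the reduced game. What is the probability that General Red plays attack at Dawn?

General Red's strategy attack at Noon is strictly dominated by attack at Dusk: 6 > 5 and 6 > 4. Eliminate attack at Noon.
General Blue's indifference between defend at Dawn and defend at Dusk determines General Red's mixing probability p:
  General Blue's payoff to defend at Dawn: p·4 + (1−p)·1 = 3p + 1
  General Blue's payoff to defend at Dusk: p·0 + (1−p)·4 = -4p + 4
  3p + 1 = -4p + 4  ⇒  7p = 3  ⇒  p = 3/7.

p = 3/7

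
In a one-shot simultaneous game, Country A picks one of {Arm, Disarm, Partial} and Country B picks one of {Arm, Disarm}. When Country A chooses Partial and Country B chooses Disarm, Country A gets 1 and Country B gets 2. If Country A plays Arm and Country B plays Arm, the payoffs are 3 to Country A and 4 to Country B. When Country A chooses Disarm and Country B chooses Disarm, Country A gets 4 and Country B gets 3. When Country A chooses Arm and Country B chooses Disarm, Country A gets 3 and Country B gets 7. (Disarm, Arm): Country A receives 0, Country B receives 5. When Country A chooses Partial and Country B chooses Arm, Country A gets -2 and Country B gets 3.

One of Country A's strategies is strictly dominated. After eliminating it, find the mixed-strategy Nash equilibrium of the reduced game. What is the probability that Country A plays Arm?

p = 2/5

Country A's strategy Partial is strictly dominated by Disarm: 0 > -2 and 4 > 1. Eliminate Partial.
Set Country B's expected payoff from Arm equal to that from Disarm:
  Country B's payoff to Arm: p·4 + (1−p)·5 = -p + 5
  Country B's payoff to Disarm: p·7 + (1−p)·3 = 4p + 3
  -p + 5 = 4p + 3  ⇒  -5p = -2  ⇒  p = 2/5.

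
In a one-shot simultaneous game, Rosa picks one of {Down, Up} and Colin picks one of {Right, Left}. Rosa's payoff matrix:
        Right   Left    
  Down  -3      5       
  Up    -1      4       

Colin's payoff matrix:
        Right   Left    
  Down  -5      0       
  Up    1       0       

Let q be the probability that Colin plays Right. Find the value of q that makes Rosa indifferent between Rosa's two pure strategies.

For Rosa to be willing to mix, Rosa must be indifferent between Down and Up, which pins down Colin's mix.
  Rosa's payoff from Down: q·(-3) + (1−q)·5 = -8q + 5
  Rosa's payoff from Up: q·(-1) + (1−q)·4 = -5q + 4
  -8q + 5 = -5q + 4  ⇒  -3q = -1  ⇒  q = 1/3.

q = 1/3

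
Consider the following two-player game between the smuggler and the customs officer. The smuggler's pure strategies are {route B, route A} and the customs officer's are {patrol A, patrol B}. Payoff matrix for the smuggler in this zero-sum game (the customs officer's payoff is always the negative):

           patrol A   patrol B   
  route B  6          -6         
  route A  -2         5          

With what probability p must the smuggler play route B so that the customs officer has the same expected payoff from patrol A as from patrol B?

Set the customs officer's expected payoff from patrol A equal to that from patrol B:
  the customs officer's payoff from patrol A: p·(-6) + (1−p)·2 = -8p + 2
  the customs officer's payoff from patrol B: p·6 + (1−p)·(-5) = 11p - 5
  -8p + 2 = 11p - 5  ⇒  -19p = -7  ⇒  p = 7/19.

p = 7/19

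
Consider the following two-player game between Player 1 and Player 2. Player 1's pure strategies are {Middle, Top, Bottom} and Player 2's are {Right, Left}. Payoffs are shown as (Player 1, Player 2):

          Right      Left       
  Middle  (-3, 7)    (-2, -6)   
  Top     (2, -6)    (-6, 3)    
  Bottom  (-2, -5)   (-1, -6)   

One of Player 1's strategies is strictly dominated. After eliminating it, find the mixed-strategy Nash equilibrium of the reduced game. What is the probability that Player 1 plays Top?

p = 1/10

Player 1's strategy Middle is strictly dominated by Bottom: -2 > -3 and -1 > -2. Eliminate Middle.
Player 2's indifference between Right and Left determines Player 1's mixing probability p:
  Player 2's payoff from Right: p·(-6) + (1−p)·(-5) = -p - 5
  Player 2's payoff from Left: p·3 + (1−p)·(-6) = 9p - 6
  -p - 5 = 9p - 6  ⇒  -10p = -1  ⇒  p = 1/10.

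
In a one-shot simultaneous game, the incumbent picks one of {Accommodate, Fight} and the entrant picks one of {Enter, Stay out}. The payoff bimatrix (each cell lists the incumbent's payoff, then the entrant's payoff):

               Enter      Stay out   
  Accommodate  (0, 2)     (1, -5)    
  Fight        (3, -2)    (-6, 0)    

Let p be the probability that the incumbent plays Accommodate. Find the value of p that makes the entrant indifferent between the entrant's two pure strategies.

The entrant's indifference between Enter and Stay out determines the incumbent's mixing probability p:
  the entrant's payoff from Enter: p·2 + (1−p)·(-2) = 4p - 2
  the entrant's payoff from Stay out: p·(-5) + (1−p)·0 = -5p
  4p - 2 = -5p  ⇒  9p = 2  ⇒  p = 2/9.

p = 2/9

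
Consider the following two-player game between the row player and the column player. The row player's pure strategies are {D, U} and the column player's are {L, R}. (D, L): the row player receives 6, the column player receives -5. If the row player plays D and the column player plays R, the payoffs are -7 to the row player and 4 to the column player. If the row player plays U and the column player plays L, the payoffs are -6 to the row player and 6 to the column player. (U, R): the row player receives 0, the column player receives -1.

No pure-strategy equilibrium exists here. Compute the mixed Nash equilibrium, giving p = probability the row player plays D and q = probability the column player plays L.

p = 7/16, q = 7/19

The column player's indifference between L and R determines the row player's mixing probability p:
  the column player's payoff from L: p·(-5) + (1−p)·6 = -11p + 6
  the column player's payoff from R: p·4 + (1−p)·(-1) = 5p - 1
  -11p + 6 = 5p - 1  ⇒  -16p = -7  ⇒  p = 7/16.
For the row player to be willing to mix, the row player must be indifferent between D and U, which pins down the column player's mix.
  the row player's expected payoff from D: q·6 + (1−q)·(-7) = 13q - 7
  the row player's expected payoff from U: q·(-6) + (1−q)·0 = -6q
  13q - 7 = -6q  ⇒  19q = 7  ⇒  q = 7/19.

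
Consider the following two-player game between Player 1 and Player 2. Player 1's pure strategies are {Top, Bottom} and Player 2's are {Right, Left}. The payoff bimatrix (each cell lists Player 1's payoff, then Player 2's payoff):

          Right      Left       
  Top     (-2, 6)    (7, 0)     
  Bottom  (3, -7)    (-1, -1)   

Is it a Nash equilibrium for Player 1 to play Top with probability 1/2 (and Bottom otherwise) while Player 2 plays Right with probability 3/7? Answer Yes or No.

Given Player 2's mix q = 3/7, Player 1's payoff from Top is 22/7 but from Bottom is 5/7. Player 1 strictly prefers Top, so Player 1 would not mix.
So the proposed profile is not a Nash equilibrium.

No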